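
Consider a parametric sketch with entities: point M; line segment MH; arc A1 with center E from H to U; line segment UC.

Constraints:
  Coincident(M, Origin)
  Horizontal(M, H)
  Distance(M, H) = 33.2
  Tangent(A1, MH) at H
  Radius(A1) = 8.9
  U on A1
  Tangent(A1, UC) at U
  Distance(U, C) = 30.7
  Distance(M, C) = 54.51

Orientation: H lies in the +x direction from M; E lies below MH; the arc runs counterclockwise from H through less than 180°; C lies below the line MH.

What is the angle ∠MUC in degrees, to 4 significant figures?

137.7°

M is at the origin; M and H share the same y with |MH| = 33.2 and H on the +x side, so H = (33.20, 0.000). The tangent condition forces EH to be normal to MH, so E = H + (0, -8.9) = (33.20, -8.900). Since EU ⟂ UC (tangency), |EC| = √(8.9² + 30.7²) = 31.96 regardless of where U sits on A1. So C lies on both circle(M, 54.51) and circle(E, 31.96); the below-MH intersection is C = (36.24, -40.72). U is the foot of the tangent from C: U = (24.93, -12.18).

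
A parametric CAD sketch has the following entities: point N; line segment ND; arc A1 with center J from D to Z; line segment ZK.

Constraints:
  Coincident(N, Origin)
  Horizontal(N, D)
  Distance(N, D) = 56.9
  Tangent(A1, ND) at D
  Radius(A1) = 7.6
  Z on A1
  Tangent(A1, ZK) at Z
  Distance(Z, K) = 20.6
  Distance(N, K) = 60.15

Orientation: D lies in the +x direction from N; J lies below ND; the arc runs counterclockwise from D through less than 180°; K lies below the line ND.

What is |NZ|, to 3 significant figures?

50.2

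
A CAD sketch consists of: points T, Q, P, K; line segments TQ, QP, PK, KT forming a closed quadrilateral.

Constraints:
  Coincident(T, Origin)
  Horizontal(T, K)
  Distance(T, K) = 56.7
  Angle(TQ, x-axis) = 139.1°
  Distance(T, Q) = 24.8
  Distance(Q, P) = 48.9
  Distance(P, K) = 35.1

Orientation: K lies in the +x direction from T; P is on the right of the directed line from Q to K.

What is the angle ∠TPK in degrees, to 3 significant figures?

142°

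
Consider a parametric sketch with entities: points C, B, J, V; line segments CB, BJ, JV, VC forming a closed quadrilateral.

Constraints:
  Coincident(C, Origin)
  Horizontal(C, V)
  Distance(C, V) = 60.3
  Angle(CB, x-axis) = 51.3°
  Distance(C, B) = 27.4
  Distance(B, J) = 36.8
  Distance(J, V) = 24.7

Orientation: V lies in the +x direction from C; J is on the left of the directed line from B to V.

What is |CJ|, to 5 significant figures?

58.892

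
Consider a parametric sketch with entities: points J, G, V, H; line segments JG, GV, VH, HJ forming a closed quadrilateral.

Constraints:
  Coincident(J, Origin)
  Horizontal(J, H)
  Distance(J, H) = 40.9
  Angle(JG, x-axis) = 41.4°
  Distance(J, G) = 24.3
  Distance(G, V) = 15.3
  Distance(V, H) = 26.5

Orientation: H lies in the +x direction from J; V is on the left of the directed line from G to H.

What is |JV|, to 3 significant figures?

39.5

Checks: |GV| = 15.30 ✓; |VH| = 26.50 ✓.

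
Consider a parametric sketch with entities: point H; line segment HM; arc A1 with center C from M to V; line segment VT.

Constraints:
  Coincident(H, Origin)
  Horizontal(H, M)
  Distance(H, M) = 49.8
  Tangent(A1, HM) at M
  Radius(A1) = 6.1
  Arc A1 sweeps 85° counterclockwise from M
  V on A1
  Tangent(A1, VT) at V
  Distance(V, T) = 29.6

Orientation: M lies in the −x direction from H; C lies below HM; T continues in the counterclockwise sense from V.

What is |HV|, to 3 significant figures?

56.2

Since A1 is tangent to HM there, CM ⟂ HM, so C = M + (0, -6.1) = (-49.8, -6.10). On A1, M sits at bearing 90° from C; an 85° counterclockwise sweep puts V at bearing 175°, so V = C + 6.1·(cos 175°, sin 175°) = (-55.9, -5.57). Then |HV| = |V − H| = 56.2.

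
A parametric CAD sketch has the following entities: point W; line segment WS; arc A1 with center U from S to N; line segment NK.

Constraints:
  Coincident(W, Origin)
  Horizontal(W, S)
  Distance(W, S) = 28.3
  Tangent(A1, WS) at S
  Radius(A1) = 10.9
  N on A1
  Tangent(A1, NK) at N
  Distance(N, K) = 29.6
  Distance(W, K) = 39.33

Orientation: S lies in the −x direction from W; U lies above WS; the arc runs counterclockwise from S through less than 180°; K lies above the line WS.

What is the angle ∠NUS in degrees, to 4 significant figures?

78.07°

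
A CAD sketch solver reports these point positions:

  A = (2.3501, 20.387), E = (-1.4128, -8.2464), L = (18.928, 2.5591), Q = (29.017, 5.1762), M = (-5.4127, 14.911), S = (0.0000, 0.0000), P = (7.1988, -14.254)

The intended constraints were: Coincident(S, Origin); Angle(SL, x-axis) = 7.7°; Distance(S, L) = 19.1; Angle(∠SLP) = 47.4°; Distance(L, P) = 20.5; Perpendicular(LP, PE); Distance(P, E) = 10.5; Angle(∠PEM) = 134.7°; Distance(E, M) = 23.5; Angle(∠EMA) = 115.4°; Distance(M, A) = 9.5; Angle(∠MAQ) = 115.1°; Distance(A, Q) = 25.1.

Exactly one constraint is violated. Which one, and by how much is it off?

Distance(A, Q) = 25.1 — off by 5.60.

S = (0.00, 0.00) ✓; SL at 7.700° ✓; |SL| = 19.10 ✓; ∠SLP = 47.40° ✓; |LP| = 20.50 ✓; ∠(LP, PE) = 90.00° ✓; |PE| = 10.50 ✓; ∠PEM = 134.7° ✓; |EM| = 23.50 ✓; ∠EMA = 115.4° ✓; |MA| = 9.500 ✓; ∠MAQ = 115.1° ✓; |AQ| = 30.70 ✗.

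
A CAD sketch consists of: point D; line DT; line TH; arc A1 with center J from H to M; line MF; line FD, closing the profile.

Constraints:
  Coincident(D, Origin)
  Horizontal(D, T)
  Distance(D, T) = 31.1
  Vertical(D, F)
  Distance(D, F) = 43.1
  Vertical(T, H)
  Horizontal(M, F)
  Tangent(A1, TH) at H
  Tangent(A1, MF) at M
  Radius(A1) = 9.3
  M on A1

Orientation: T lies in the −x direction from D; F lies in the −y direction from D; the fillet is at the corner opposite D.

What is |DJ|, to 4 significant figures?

40.22

D is at the origin; D and T share the same y with |DT| = 31.1 and T on the −x side, so T = (-31.10, 0.000). D and F share the same x with |DF| = 43.1 and F on the −y side, so F = (0.000, -43.10). The virtual corner opposite D is at (-31.10, -43.10). Tangency of A1 to TH means the radius JH is perpendicular to TH and tangency of A1 to MF means the radius JM is perpendicular to MF, with radius 9.3, so the center J sits 9.3 in from both sides at J = (-21.80, -33.80). Then |DJ| = |J − D| = 40.22.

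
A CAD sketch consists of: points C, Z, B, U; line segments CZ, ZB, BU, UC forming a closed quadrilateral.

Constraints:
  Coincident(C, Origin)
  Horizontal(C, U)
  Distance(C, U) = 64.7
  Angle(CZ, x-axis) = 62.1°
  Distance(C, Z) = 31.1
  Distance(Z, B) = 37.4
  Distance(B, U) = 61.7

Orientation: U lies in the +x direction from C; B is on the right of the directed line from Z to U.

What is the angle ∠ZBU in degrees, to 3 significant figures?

65.2°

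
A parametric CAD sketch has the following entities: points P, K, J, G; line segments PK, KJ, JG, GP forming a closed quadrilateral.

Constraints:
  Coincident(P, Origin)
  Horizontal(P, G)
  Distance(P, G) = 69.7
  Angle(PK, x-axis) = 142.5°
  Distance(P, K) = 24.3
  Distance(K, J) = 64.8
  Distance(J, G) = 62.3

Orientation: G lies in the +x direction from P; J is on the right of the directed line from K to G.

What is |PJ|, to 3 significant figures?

41.9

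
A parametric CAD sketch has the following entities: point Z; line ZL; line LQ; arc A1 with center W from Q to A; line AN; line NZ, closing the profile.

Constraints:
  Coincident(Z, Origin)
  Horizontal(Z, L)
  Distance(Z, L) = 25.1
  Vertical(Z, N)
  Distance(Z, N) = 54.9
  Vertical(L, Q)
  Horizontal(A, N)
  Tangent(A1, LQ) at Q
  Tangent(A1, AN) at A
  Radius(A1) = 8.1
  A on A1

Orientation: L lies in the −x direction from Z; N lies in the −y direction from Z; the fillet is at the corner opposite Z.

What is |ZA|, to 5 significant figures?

57.472

Z is at the origin; Z and L share the same y with |ZL| = 25.1 and L on the −x side, so L = (-25.100, 0.0000). Z and N share the same x with |ZN| = 54.9 and N on the −y side, so N = (0.0000, -54.900). The virtual corner opposite Z is at (-25.100, -54.900). The tangent condition forces WQ to be normal to LQ and since A1 is tangent to AN there, WA ⟂ AN, with radius 8.1, so the center W sits 8.1 in from both sides at W = (-17.000, -46.800). That places the tangent points at Q = (-25.100, -46.800) on LQ and A = (-17.000, -54.900) on AN. Then |ZA| = |A − Z| = 57.472.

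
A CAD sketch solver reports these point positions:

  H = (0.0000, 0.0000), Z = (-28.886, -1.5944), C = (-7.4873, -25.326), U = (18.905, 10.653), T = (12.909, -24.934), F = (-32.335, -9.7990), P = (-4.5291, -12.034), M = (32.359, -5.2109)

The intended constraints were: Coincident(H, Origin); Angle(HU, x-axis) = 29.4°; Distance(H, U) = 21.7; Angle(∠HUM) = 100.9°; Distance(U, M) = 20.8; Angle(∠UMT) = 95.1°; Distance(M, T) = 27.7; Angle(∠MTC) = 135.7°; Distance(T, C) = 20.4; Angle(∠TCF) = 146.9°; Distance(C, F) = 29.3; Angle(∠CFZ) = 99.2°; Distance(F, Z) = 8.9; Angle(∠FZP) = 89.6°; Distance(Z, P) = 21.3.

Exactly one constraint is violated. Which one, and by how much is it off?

Distance(Z, P) = 21.3 — off by 5.20.

H = (0.00, 0.00) ✓; HU at 29.40° ✓; |HU| = 21.70 ✓; ∠HUM = 100.9° ✓; |UM| = 20.80 ✓; ∠UMT = 95.10° ✓; |MT| = 27.70 ✓; ∠MTC = 135.7° ✓; |TC| = 20.40 ✓; ∠TCF = 146.9° ✓; |CF| = 29.30 ✓; ∠CFZ = 99.20° ✓; |FZ| = 8.900 ✓; ∠FZP = 89.60° ✓; |ZP| = 26.50 ✗.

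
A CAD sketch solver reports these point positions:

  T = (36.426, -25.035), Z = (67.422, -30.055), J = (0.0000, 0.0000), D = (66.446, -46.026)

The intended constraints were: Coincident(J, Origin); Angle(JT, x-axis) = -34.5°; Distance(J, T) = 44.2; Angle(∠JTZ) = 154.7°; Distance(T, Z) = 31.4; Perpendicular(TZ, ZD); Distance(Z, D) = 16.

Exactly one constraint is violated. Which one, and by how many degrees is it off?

Perpendicular(TZ, ZD) — off by 5.70°.

J = (0.00, 0.00) ✓; JT at -34.50° ✓; |JT| = 44.20 ✓; ∠JTZ = 154.7° ✓; |TZ| = 31.40 ✓; ∠(TZ, ZD) = 84.30° ✗; |ZD| = 16.00 ✓.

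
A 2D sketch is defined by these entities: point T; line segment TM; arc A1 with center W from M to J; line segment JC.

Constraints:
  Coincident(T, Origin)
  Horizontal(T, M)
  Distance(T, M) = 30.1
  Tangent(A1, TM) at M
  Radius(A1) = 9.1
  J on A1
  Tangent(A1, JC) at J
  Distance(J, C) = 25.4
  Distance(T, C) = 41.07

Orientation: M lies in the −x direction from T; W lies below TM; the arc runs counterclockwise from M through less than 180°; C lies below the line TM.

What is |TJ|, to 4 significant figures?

40.09

Checks: T = (0.00, 0.00) ✓; |WJ| = 9.100 ✓; ∠(WJ, JC) = 90.00° ✓; |JC| = 25.40 ✓; |TC| = 41.07 ✓.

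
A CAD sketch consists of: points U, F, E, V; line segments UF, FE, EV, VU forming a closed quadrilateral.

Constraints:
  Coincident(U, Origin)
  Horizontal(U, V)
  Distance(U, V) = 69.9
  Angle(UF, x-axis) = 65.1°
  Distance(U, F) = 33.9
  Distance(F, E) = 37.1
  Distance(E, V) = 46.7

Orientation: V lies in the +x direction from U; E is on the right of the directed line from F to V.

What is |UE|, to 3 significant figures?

24.1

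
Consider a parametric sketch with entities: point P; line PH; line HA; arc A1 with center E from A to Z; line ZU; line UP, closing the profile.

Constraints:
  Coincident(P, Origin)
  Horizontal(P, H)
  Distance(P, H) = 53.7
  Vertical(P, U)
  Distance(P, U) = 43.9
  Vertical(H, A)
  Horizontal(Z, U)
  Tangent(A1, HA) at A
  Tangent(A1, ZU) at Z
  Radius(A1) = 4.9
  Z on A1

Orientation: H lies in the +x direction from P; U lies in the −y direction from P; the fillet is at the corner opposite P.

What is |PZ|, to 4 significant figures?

65.64

The virtual corner opposite P is at (53.70, -43.90). The tangent condition forces EA to be normal to HA and since A1 is tangent to ZU there, EZ ⟂ ZU, with radius 4.9, so the center E sits 4.9 in from both sides at E = (48.80, -39.00). That places the tangent points at A = (53.70, -39.00) on HA and Z = (48.80, -43.90) on ZU. Then |PZ| = |Z − P| = 65.64.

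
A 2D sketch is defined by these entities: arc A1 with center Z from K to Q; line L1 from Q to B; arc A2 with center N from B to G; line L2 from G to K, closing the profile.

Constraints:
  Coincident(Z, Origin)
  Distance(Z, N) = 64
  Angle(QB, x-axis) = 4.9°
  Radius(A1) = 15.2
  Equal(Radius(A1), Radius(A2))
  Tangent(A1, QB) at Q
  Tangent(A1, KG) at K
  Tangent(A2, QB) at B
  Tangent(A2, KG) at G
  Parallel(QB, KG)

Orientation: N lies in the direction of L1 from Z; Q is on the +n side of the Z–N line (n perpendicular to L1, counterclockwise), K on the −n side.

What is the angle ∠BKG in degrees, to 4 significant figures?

25.41°

The slot axis is L1's direction at 4.9°, so u = (cos 4.9°, sin 4.9°) = (0.9963, 0.08542) and n = (−sin 4.9°, cos 4.9°) = (-0.08542, 0.9963). Z is at the origin and N lies 64.0 along u from Z, so N = 64.0·u = (63.77, 5.467). Tangency of A1 to both parallel lines with radius 15.2 puts Q and K at Z ± 15.2·n: Q = (-1.298, 15.14), K = (1.298, -15.14). Equal radii place B and G the same way about N: B = N + 15.2·n = (62.47, 20.61), G = N − 15.2·n = (65.06, -9.678). Then cos ∠BKG = KB·KG / (|KB||KG|), giving 25.41°.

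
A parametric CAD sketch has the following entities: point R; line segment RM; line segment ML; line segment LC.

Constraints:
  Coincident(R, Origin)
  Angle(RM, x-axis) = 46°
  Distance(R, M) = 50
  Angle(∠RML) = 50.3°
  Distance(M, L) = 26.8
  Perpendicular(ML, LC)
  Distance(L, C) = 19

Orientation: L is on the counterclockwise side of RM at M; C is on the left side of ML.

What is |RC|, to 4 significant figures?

20.14

∠RML = 50.3°, so ML runs at 46.0° + (180° − 50.3°) = 175.7° from the x-axis; with |ML| = 26.8, L = M + 26.8·(cos 175.7°, sin 175.7°) = (8.008, 37.98). The perpendicularity gives LC at right angles to ML; with |LC| = 19.0 on the left of ML, C = L + 19.0·(-0.07498, -0.9972) = (6.584, 19.03). Then |RC| = |C − R| = 20.14.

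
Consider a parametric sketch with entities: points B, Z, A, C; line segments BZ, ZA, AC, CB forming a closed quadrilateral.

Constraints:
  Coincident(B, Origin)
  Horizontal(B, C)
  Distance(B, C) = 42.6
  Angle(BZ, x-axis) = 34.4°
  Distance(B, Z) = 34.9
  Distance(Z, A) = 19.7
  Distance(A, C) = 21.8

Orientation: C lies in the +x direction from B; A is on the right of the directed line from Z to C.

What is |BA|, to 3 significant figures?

20.9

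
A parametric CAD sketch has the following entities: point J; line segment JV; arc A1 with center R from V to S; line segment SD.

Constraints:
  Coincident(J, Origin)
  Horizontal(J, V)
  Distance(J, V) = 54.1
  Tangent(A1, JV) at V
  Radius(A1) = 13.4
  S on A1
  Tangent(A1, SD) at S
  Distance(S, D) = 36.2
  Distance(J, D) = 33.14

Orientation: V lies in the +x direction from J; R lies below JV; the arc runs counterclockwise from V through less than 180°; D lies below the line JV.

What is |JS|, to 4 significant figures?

45.26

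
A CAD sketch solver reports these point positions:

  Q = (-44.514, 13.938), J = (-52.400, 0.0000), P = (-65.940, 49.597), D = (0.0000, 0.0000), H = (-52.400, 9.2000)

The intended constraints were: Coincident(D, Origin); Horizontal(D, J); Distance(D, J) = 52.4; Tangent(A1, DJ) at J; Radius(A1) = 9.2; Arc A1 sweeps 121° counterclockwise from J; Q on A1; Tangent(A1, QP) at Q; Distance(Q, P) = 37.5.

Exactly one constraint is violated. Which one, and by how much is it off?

Distance(Q, P) = 37.5 — off by 4.10.

D = (0.00, 0.00) ✓; D.y = 0.00, J.y = 0.00 ✓; |DJ| = 52.40 ✓; ∠(HJ, JD) = 90.00° ✓; |HJ| = 9.200 ✓; bearing(H→Q) − bearing(H→J) = 121.0° ✓; |HQ| = 9.200 ✓; ∠(HQ, QP) = 90.00° ✓; |QP| = 41.60 ✗.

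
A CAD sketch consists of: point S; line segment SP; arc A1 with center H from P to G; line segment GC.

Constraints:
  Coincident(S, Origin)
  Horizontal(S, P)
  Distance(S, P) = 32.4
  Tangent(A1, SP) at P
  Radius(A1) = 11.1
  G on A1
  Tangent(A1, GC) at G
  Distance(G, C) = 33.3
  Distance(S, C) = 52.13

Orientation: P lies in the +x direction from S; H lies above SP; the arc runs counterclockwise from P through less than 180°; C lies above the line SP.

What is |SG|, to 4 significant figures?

45.20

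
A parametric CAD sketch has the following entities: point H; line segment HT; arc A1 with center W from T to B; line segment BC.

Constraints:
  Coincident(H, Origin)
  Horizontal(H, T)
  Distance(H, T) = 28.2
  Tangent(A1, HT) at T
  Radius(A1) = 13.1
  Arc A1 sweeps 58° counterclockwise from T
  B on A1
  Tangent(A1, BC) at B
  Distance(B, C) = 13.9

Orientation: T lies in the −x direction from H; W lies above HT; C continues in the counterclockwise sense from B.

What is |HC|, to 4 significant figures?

20.41

H is at the origin; H and T share the same y with |HT| = 28.2 and T on the −x side, so T = (-28.20, 0.000). The tangent condition forces WT to be normal to HT, so W = T + (0, 13.1) = (-28.20, 13.10). On A1, T sits at bearing -90° from W; a 58° counterclockwise sweep puts B at bearing -32°, so B = W + 13.1·(cos -32°, sin -32°) = (-17.09, 6.158). The tangent condition forces WB to be normal to BC, so BC runs along (−sin -32°, cos -32°); with |BC| = 13.9, C = (-9.725, 17.95). Then |HC| = |C − H| = 20.41.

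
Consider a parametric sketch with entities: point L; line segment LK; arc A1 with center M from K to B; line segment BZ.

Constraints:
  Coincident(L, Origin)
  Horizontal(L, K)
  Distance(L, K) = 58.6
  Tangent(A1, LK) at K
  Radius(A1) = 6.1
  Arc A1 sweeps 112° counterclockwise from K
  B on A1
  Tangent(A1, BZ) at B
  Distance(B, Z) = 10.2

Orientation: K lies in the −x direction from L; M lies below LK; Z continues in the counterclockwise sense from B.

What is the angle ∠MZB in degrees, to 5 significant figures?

30.881°

L is at the origin; L and K share the same y with |LK| = 58.6 and K on the −x side, so K = (-58.600, 0.0000). A1 meets LK tangentially, so MK is at right angles to LK, so M = K + (0, -6.1) = (-58.600, -6.1000). On A1, K sits at bearing 90° from M; a 112° counterclockwise sweep puts B at bearing 202°, so B = M + 6.1·(cos 202°, sin 202°) = (-64.256, -8.3851). Since A1 is tangent to BZ there, MB ⟂ BZ, so BZ runs along (−sin 202°, cos 202°); with |BZ| = 10.2, Z = (-60.435, -17.842). Then cos ∠MZB = ZM·ZB / (|ZM||ZB|), giving 30.881°.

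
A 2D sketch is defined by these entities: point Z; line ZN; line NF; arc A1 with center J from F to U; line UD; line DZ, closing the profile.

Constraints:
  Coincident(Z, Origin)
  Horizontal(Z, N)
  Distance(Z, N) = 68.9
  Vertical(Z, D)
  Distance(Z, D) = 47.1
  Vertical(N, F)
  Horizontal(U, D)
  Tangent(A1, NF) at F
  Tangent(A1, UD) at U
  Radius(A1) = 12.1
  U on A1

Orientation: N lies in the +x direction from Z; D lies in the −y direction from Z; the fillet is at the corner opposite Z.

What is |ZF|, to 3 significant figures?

77.3

The virtual corner opposite Z is at (68.9, -47.1). The tangent condition forces JF to be normal to NF and since A1 is tangent to UD there, JU ⟂ UD, with radius 12.1, so the center J sits 12.1 in from both sides at J = (56.8, -35.0). That places the tangent points at F = (68.9, -35.0) on NF and U = (56.8, -47.1) on UD. Then |ZF| = |F − Z| = 77.3.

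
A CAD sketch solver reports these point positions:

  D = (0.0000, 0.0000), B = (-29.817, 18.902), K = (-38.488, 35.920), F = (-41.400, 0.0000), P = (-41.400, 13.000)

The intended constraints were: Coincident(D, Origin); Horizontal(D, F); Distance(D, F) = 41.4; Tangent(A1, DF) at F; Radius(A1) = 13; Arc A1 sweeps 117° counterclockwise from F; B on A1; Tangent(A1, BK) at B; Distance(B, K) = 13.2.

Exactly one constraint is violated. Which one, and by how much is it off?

Distance(B, K) = 13.2 — off by 5.90.

D = (0.00, 0.00) ✓; D.y = 0.00, F.y = 0.00 ✓; |DF| = 41.40 ✓; ∠(PF, FD) = 90.00° ✓; |PF| = 13.00 ✓; bearing(P→B) − bearing(P→F) = 117.0° ✓; |PB| = 13.00 ✓; ∠(PB, BK) = 90.00° ✓; |BK| = 19.10 ✗.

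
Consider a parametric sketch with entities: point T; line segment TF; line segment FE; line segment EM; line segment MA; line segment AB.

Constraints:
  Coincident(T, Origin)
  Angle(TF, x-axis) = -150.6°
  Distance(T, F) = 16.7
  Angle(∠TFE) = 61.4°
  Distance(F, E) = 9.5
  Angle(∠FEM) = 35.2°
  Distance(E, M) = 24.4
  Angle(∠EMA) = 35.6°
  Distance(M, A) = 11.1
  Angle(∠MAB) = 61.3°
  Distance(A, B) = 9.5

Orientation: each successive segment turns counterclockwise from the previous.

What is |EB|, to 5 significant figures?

14.540

T is at the origin; TF runs at -150.6° with length 16.7, so F = (-14.549, -8.1981). ∠TFE = 61.4° gives FE at -32.000° from the x-axis; with |FE| = 9.5, E = (-6.4928, -13.232). ∠FEM = 35.2° gives EM at 112.80° from the x-axis; with |EM| = 24.4, M = (-15.948, 9.2611). ∠EMA = 35.6° gives MA at -102.80° from the x-axis; with |MA| = 11.1, A = (-18.407, -1.5630). ∠MAB = 61.3° gives AB at 15.900° from the x-axis; with |AB| = 9.5, B = (-9.2708, 1.0396). Then |EB| = |B − E| = 14.540.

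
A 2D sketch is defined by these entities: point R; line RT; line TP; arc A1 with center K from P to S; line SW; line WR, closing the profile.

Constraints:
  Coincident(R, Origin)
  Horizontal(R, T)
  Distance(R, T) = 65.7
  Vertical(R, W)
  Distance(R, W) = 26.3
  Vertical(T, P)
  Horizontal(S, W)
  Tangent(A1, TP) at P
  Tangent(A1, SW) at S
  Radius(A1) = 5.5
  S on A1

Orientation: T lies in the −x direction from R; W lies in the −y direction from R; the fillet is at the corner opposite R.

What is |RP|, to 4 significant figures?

68.91

R is at the origin; RT is horizontal with |RT| = 65.7 and T on the −x side, so T = (-65.70, 0.000). RW is vertical with |RW| = 26.3 and W on the −y side, so W = (0.000, -26.30). The virtual corner opposite R is at (-65.70, -26.30). A1 meets TP tangentially, so KP is at right angles to TP and tangency of A1 to SW means the radius KS is perpendicular to SW, with radius 5.5, so the center K sits 5.5 in from both sides at K = (-60.20, -20.80). That places the tangent points at P = (-65.70, -20.80) on TP and S = (-60.20, -26.30) on SW. Then |RP| = |P − R| = 68.91.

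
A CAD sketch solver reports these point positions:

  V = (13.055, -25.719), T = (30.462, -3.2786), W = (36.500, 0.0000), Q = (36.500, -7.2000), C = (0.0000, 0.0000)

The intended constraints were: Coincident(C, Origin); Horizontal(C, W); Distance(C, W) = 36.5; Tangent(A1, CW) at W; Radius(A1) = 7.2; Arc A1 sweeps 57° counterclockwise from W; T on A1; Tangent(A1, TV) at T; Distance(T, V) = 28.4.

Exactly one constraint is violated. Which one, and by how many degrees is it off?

Tangent(A1, TV) at T — off by 4.80°.

C = (0.00, 0.00) ✓; C.y = 0.00, W.y = 0.00 ✓; |CW| = 36.50 ✓; ∠(QW, WC) = 90.00° ✓; |QW| = 7.200 ✓; bearing(Q→T) − bearing(Q→W) = 57.00° ✓; |QT| = 7.200 ✓; ∠(QT, TV) = 94.80° ✗; |TV| = 28.40 ✓.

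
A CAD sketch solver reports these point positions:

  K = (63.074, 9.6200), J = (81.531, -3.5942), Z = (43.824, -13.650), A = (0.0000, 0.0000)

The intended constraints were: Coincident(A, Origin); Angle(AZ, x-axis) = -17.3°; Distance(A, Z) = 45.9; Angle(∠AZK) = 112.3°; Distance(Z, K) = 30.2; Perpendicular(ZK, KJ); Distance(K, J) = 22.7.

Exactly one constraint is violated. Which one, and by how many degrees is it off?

Perpendicular(ZK, KJ) — off by 4.00°.

A = (0.00, 0.00) ✓; AZ at -17.30° ✓; |AZ| = 45.90 ✓; ∠AZK = 112.3° ✓; |ZK| = 30.20 ✓; ∠(ZK, KJ) = 86.00° ✗; |KJ| = 22.70 ✓.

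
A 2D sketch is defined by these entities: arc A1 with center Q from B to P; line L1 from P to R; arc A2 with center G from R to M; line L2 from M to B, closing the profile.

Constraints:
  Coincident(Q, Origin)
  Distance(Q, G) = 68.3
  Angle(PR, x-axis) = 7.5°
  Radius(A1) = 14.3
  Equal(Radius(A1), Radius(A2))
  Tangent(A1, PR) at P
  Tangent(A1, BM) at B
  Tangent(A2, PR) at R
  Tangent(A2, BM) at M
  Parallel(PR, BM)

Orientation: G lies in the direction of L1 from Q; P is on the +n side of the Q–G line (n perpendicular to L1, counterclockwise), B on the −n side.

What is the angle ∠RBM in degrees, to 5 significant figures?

22.721°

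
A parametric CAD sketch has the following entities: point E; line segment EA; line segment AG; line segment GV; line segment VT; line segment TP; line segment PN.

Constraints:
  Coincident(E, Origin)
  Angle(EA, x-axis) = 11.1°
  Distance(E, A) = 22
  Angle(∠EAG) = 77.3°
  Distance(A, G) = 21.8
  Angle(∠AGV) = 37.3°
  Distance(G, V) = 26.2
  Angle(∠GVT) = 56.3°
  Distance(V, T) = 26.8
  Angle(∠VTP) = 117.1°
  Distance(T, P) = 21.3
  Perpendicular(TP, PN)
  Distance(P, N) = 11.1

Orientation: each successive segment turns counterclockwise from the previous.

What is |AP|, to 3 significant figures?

28.0

∠GVT = 56.3° gives VT at 20.2° from the x-axis; with |VT| = 26.8, T = (31.8, 7.96). ∠VTP = 117.1° gives TP at 83.1° from the x-axis; with |TP| = 21.3, P = (34.4, 29.1). Then |AP| = |P − A| = 28.0.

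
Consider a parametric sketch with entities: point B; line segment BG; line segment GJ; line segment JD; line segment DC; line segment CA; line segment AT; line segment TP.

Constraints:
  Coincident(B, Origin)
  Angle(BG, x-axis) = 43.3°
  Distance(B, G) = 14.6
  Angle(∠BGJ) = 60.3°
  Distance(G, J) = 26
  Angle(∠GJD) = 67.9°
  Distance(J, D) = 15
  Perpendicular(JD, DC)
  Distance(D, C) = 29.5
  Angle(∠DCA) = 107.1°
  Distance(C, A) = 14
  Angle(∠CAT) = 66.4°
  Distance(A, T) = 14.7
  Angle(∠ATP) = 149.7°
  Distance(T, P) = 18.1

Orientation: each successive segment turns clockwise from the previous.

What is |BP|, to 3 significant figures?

9.36

B is at the origin; BG runs at 43.3° with length 14.6, so G = (10.6, 10.0). ∠BGJ = 60.3° gives GJ at -76.4° from the x-axis; with |GJ| = 26.0, J = (16.7, -15.3). ∠GJD = 67.9° gives JD at 172° from the x-axis; with |JD| = 15.0, D = (1.90, -13.0). The perpendicularity gives DC at right angles to JD, so DC runs at 81.5°; with |DC| = 29.5, C = (6.26, 16.1). ∠DCA = 107.1° gives CA at 8.60° from the x-axis; with |CA| = 14.0, A = (20.1, 18.2). ∠CAT = 66.4° gives AT at -105° from the x-axis; with |AT| = 14.7, T = (16.3, 4.03). ∠ATP = 149.7° gives TP at -135° from the x-axis; with |TP| = 18.1, P = (3.44, -8.70). Then |BP| = |P − B| = 9.36.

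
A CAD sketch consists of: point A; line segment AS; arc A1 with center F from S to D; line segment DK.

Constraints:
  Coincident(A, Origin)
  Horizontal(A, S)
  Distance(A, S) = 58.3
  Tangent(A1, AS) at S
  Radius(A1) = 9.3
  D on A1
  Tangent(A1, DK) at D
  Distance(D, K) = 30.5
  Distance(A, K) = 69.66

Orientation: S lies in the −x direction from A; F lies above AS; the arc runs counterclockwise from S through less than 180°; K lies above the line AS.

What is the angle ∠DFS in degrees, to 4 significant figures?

103.2°

A is at the origin; AS is horizontal with |AS| = 58.3 and S on the −x side, so S = (-58.30, 0.000). A1 meets AS tangentially, so FS is at right angles to AS, so F = S + (0, 9.3) = (-58.30, 9.300). Since FD ⟂ DK (tangency), |FK| = √(9.3² + 30.5²) = 31.89 regardless of where D sits on A1. So K lies on both circle(A, 69.66) and circle(F, 31.89); the above-AS intersection is K = (-56.23, 41.12). D is the foot of the tangent from K: D = (-49.25, 11.43).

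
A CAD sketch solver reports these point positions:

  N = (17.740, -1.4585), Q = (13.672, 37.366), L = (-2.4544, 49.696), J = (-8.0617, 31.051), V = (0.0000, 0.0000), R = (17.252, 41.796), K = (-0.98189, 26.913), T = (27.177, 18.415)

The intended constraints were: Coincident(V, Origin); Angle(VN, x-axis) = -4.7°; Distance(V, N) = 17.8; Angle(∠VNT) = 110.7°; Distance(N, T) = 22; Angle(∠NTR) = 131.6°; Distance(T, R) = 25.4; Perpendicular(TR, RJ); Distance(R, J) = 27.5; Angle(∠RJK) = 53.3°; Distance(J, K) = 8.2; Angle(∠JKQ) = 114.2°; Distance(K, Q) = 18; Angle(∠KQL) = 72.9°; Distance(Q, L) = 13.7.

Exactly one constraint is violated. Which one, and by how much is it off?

Distance(Q, L) = 13.7 — off by 6.60.

V = (0.00, 0.00) ✓; VN at -4.700° ✓; |VN| = 17.80 ✓; ∠VNT = 110.7° ✓; |NT| = 22.00 ✓; ∠NTR = 131.6° ✓; |TR| = 25.40 ✓; ∠(TR, RJ) = 90.00° ✓; |RJ| = 27.50 ✓; ∠RJK = 53.31° ✓; |JK| = 8.200 ✓; ∠JKQ = 114.2° ✓; |KQ| = 18.00 ✓; ∠KQL = 72.90° ✓; |QL| = 20.30 ✗.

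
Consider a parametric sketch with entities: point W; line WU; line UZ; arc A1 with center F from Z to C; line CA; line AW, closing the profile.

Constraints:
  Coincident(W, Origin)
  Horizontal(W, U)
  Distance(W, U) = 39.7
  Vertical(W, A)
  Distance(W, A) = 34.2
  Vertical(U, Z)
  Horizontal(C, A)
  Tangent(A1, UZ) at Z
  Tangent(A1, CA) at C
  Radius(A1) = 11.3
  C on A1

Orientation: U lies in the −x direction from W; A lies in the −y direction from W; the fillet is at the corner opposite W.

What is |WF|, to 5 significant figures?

36.482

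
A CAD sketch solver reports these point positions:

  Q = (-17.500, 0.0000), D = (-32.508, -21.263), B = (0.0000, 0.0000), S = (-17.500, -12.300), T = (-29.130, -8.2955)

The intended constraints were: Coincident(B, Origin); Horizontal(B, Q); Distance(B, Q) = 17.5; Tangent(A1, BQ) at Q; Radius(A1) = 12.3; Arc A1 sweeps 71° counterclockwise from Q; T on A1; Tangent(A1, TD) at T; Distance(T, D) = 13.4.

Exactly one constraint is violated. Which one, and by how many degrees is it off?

Tangent(A1, TD) at T — off by 4.40°.

B = (0.00, 0.00) ✓; B.y = 0.00, Q.y = 0.00 ✓; |BQ| = 17.50 ✓; ∠(SQ, QB) = 90.00° ✓; |SQ| = 12.30 ✓; bearing(S→T) − bearing(S→Q) = 71.00° ✓; |ST| = 12.30 ✓; ∠(ST, TD) = 85.60° ✗; |TD| = 13.40 ✓.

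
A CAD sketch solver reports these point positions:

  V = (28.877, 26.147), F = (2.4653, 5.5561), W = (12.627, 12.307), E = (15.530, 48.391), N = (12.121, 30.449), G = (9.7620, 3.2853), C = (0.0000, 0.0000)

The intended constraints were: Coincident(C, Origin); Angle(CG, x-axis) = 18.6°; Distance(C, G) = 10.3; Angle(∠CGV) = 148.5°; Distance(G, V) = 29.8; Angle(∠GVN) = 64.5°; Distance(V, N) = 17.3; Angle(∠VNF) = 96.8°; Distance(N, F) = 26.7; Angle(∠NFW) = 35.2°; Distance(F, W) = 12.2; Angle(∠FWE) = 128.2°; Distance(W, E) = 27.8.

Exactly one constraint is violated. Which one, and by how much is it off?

Distance(W, E) = 27.8 — off by 8.40.

C = (0.00, 0.00) ✓; CG at 18.60° ✓; |CG| = 10.30 ✓; ∠CGV = 148.5° ✓; |GV| = 29.80 ✓; ∠GVN = 64.50° ✓; |VN| = 17.30 ✓; ∠VNF = 96.80° ✓; |NF| = 26.70 ✓; ∠NFW = 35.20° ✓; |FW| = 12.20 ✓; ∠FWE = 128.2° ✓; |WE| = 36.20 ✗.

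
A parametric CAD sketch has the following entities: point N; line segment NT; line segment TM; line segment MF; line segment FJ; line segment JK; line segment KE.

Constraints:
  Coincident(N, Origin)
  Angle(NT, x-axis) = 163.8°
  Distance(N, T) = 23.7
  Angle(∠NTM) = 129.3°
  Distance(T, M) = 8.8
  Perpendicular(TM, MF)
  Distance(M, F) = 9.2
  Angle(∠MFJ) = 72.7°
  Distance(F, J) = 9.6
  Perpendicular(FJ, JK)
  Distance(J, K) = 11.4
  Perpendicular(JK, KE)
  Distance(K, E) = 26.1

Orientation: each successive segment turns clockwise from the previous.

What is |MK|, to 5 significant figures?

7.3458

N is at the origin; NT runs at 163.8° with length 23.7, so T = (-22.759, 6.6121). ∠NTM = 129.3° gives TM at 113.10° from the x-axis; with |TM| = 8.8, M = (-26.212, 14.707). TM ⟂ MF, so MF runs at 23.100°; with |MF| = 9.2, F = (-17.749, 18.316). ∠MFJ = 72.7° gives FJ at -84.200° from the x-axis; with |FJ| = 9.6, J = (-16.779, 8.7652). FJ is perpendicular to JK, so JK runs at -174.20°; with |JK| = 11.4, K = (-28.121, 7.6131). Then |MK| = |K − M| = 7.3458.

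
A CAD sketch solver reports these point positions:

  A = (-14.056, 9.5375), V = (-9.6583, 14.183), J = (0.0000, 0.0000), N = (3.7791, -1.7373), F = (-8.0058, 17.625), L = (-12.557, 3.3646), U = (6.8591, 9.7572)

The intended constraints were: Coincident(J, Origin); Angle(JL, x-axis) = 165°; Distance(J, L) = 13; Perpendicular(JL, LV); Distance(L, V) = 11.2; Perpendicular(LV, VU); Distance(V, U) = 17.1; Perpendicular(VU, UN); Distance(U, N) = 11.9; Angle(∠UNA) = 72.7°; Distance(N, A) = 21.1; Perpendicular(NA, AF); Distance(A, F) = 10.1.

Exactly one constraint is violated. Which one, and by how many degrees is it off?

Perpendicular(NA, AF) — off by 4.50°.

J = (0.00, 0.00) ✓; JL at 165.0° ✓; |JL| = 13.00 ✓; ∠(JL, LV) = 90.00° ✓; |LV| = 11.20 ✓; ∠(LV, VU) = 90.00° ✓; |VU| = 17.10 ✓; ∠(VU, UN) = 90.00° ✓; |UN| = 11.90 ✓; ∠UNA = 72.70° ✓; |NA| = 21.10 ✓; ∠(NA, AF) = 94.50° ✗; |AF| = 10.10 ✓.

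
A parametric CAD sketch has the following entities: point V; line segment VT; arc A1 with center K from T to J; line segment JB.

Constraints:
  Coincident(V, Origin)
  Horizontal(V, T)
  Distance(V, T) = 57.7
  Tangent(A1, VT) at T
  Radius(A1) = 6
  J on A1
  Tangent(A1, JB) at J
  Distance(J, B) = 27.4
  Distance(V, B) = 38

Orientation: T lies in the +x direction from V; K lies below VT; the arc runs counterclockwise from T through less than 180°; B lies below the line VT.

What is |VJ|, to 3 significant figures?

53.9

Checks: |KJ| = 6.000 ✓; ∠(KJ, JB) = 90.00° ✓; |JB| = 27.40 ✓; |VB| = 38.00 ✓.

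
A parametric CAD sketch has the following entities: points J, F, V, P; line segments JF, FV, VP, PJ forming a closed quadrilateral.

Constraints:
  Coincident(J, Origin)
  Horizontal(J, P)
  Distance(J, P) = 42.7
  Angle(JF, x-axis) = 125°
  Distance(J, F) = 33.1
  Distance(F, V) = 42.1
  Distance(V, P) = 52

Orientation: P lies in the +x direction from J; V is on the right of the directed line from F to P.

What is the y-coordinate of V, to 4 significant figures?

-13.40

J is at the origin; JP is horizontal with |JP| = 42.7 and P in +x, so P = (42.7, 0). JF runs at 125.0° with |JF| = 33.1, so F = (-18.99, 27.11). V is determined by |FV| = 42.1 and |VP| = 52.0 together: it lies at the intersection of circle(F, 42.1) and circle(P, 52.0). With |FP| = 67.38, the foot of the radical line on FP is 26.78 from F and the perpendicular offset is √(42.1² − 26.78²) = 32.49. Taking the right-of-FP solution: V = (-7.543, -13.40).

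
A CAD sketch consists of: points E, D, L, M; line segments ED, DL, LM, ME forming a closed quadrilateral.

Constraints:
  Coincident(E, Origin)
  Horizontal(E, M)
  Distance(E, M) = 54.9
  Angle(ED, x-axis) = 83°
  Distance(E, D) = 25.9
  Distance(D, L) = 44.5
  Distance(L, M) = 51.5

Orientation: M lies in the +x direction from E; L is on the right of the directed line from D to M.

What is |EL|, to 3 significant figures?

19.9

E is at the origin; EM is horizontal with |EM| = 54.9 and M in +x, so M = (54.9, 0). ED runs at 83.0° with |ED| = 25.9, so D = (3.16, 25.7). L is determined by |DL| = 44.5 and |LM| = 51.5 together: it lies at the intersection of circle(D, 44.5) and circle(M, 51.5). With |DM| = 57.8, the foot of the radical line on DM is 23.1 from D and the perpendicular offset is √(44.5² − 23.1²) = 38.1. Taking the right-of-DM solution: L = (6.89, -18.6).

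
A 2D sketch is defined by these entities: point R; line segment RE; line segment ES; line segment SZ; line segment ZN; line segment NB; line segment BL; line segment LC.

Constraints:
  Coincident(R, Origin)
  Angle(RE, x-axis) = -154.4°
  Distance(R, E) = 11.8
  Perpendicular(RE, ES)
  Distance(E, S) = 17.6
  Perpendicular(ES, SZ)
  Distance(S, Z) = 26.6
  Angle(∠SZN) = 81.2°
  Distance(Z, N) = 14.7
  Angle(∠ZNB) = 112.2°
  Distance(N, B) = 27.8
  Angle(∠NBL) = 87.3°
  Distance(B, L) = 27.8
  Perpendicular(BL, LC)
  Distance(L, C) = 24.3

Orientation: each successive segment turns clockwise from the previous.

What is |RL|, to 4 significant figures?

30.98

∠ZNB = 112.2° gives NB at -141.0° from the x-axis; with |NB| = 27.8, B = (-11.61, -9.301). ∠NBL = 87.3° gives BL at 126.3° from the x-axis; with |BL| = 27.8, L = (-28.07, 13.10). Then |RL| = |L − R| = 30.98.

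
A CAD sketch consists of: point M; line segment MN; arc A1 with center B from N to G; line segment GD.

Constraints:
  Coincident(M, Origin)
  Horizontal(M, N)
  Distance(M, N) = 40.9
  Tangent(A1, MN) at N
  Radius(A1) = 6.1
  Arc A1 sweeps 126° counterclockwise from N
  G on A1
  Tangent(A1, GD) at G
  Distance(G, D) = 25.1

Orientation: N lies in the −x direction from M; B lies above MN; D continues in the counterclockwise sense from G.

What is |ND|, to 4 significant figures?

31.56

M is at the origin; M and N share the same y with |MN| = 40.9 and N on the −x side, so N = (-40.90, 0.000). The tangent condition forces BN to be normal to MN, so B = N + (0, 6.1) = (-40.90, 6.100). On A1, N sits at bearing -90° from B; a 126° counterclockwise sweep puts G at bearing 36°, so G = B + 6.1·(cos 36°, sin 36°) = (-35.96, 9.685). Since A1 is tangent to GD there, BG ⟂ GD, so GD runs along (−sin 36°, cos 36°); with |GD| = 25.1, D = (-50.72, 29.99). Then |ND| = |D − N| = 31.56.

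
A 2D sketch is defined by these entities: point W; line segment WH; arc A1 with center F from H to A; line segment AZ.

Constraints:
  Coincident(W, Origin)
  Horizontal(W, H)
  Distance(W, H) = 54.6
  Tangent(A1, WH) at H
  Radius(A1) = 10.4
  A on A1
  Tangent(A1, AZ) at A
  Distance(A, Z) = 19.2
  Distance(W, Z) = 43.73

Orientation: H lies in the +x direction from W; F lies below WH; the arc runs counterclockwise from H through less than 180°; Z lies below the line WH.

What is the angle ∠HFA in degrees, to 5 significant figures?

64.711°

Checks: ∠(FH, HW) = 90.00° ✓; |FH| = 10.40 ✓; |FA| = 10.40 ✓; ∠(FA, AZ) = 90.00° ✓; |AZ| = 19.20 ✓; |WZ| = 43.73 ✓.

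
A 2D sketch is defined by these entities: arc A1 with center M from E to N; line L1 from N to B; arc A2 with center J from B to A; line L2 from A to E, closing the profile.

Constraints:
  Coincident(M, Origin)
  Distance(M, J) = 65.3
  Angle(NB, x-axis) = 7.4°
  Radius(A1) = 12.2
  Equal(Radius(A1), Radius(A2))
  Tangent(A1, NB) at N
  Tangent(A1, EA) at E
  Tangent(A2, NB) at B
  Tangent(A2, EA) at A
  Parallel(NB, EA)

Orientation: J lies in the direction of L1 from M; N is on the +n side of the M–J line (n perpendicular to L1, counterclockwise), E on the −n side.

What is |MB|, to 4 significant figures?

66.43

Tangency of A1 to both parallel lines with radius 12.2 puts N and E at M ± 12.2·n: N = (-1.571, 12.10), E = (1.571, -12.10). Equal radii place B and A the same way about J: B = J + 12.2·n = (63.18, 20.51), A = J − 12.2·n = (66.33, -3.688). Then |MB| = |B − M| = 66.43.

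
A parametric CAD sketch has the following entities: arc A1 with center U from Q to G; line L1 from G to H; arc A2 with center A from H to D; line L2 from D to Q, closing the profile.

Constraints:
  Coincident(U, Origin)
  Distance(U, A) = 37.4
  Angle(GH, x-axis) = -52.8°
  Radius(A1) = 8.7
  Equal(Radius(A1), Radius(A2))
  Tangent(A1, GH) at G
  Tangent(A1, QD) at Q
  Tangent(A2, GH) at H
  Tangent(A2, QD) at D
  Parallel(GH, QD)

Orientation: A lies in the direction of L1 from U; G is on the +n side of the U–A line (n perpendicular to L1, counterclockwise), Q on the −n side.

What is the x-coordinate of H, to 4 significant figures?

29.54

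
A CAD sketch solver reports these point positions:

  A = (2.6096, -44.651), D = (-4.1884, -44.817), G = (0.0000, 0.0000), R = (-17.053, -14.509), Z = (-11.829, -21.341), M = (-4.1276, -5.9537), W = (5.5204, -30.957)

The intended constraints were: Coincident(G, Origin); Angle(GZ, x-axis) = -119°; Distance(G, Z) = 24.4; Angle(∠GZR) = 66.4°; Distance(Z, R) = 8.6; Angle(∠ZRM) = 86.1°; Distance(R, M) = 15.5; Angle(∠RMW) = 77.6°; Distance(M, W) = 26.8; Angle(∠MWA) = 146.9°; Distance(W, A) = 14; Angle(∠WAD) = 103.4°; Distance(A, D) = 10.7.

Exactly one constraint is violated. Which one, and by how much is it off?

Distance(A, D) = 10.7 — off by 3.90.

G = (0.00, 0.00) ✓; GZ at -119.0° ✓; |GZ| = 24.40 ✓; ∠GZR = 66.40° ✓; |ZR| = 8.600 ✓; ∠ZRM = 86.10° ✓; |RM| = 15.50 ✓; ∠RMW = 77.60° ✓; |MW| = 26.80 ✓; ∠MWA = 146.9° ✓; |WA| = 14.00 ✓; ∠WAD = 103.4° ✓; |AD| = 6.800 ✗.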